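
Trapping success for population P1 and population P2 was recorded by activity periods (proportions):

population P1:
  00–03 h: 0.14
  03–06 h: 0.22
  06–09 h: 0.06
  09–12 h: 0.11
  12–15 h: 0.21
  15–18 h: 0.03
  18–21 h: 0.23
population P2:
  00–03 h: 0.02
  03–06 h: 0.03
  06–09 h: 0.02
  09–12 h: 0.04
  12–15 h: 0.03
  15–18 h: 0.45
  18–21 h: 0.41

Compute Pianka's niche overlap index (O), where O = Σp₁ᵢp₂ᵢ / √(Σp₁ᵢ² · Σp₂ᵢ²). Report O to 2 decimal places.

Σ p₁ᵢp₂ᵢ = 0.0028 + 0.0066 + 0.0012 + 0.0044 + 0.0063 + 0.0135 + 0.0943 = 0.1291
Σp_1ᵢ² = 0.14² + 0.22² + 0.06² + 0.11² + 0.21² + 0.03² + 0.23² = 0.0196 + 0.0484 + 0.0036 + 0.0121 + 0.0441 + 0.0009 + 0.0529 = 0.1816
Σp_2ᵢ² = 0.02² + 0.03² + 0.02² + 0.04² + 0.03² + 0.45² + 0.41² = 0.0004 + 0.0009 + 0.0004 + 0.0016 + 0.0009 + 0.2025 + 0.1681 = 0.3748
O = 0.1291 / √(0.1816 × 0.3748) = 0.1291 / 0.26089 = 0.4948

0.49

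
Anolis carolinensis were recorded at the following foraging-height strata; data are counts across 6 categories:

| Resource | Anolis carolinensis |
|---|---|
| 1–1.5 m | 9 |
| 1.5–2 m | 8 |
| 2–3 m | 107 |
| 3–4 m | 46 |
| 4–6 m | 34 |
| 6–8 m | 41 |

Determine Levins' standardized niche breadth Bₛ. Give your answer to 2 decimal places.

0.53

Proportions for Anolis carolinensis (n=245): 9/245=0.0367, 8/245=0.0327, 107/245=0.4367, 46/245=0.1878, 34/245=0.1388, 41/245=0.1673
Σpᵢ² = 0.0367² + 0.0327² + 0.4367² + 0.1878² + 0.1388² + 0.1673² = 0.001347 + 0.001069 + 0.190707 + 0.035269 + 0.019265 + 0.027989 = 0.275646
B = 1 / 0.275646 = 3.6278
Bₛ = (B − 1)/(n − 1) = (3.6278 − 1)/(6 − 1) = 2.6278/5 = 0.5256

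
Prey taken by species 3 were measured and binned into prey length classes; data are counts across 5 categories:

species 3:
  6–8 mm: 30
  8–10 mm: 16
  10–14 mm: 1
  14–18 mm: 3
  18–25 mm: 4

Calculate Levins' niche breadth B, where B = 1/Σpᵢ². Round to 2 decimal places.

2.47

Proportions for species 3 (n=54): 30/54=0.5556, 16/54=0.2963, 1/54=0.0185, 3/54=0.0556, 4/54=0.0741
Σpᵢ² = 0.5556² + 0.2963² + 0.0185² + 0.0556² + 0.0741² = 0.308691 + 0.087794 + 0.000342 + 0.003091 + 0.005491 = 0.405409
B = 1 / 0.405409 = 2.4666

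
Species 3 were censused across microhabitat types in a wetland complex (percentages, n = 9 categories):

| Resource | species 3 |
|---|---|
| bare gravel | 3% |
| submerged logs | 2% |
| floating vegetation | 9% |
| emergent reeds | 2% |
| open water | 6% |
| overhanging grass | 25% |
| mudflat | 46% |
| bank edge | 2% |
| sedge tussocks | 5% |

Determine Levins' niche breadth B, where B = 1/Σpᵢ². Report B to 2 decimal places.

3.44

Convert percentages to proportions (divide by 100).
Σpᵢ² = 0.03² + 0.02² + 0.09² + 0.02² + 0.06² + 0.25² + 0.46² + 0.02² + 0.05² = 0.0009 + 0.0004 + 0.0081 + 0.0004 + 0.0036 + 0.0625 + 0.2116 + 0.0004 + 0.0025 = 0.2904
B = 1 / 0.2904 = 3.4435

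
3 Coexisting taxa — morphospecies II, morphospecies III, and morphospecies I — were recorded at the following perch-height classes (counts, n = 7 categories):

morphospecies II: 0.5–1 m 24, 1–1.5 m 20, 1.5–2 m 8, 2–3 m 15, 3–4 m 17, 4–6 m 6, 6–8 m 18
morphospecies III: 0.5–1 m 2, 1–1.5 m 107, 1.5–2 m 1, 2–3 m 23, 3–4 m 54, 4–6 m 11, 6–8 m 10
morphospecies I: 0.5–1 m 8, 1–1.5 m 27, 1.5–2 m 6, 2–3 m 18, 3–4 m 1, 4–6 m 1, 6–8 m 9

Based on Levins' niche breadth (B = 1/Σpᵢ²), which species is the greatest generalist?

morphospecies II

Proportions for morphospecies II (n=108): 24/108=0.2222, 20/108=0.1852, 8/108=0.0741, 15/108=0.1389, 17/108=0.1574, 6/108=0.0556, 18/108=0.1667
Proportions for morphospecies III (n=208): 2/208=0.0096, 107/208=0.5144, 1/208=0.0048, 23/208=0.1106, 54/208=0.2596, 11/208=0.0529, 10/208=0.0481
Proportions for morphospecies I (n=70): 8/70=0.1143, 27/70=0.3857, 6/70=0.0857, 18/70=0.2571, 1/70=0.0143, 1/70=0.0143, 9/70=0.1286
Σp_IIᵢ² = 0.2222² + 0.1852² + 0.0741² + 0.1389² + 0.1574² + 0.0556² + 0.1667² = 0.049373 + 0.034299 + 0.005491 + 0.019293 + 0.024775 + 0.003091 + 0.027789 = 0.164111
B_II = 1 / 0.164111 = 6.0934
Σp_IIIᵢ² = 0.0096² + 0.5144² + 0.0048² + 0.1106² + 0.2596² + 0.0529² + 0.0481² = 0.000092 + 0.264607 + 0.000023 + 0.012232 + 0.067392 + 0.002798 + 0.002314 = 0.349458
B_III = 1 / 0.349458 = 2.8616
Σp_Iᵢ² = 0.1143² + 0.3857² + 0.0857² + 0.2571² + 0.0143² + 0.0143² + 0.1286² = 0.013064 + 0.148764 + 0.007344 + 0.066100 + 0.000204 + 0.000204 + 0.016538 = 0.252218
B_I = 1 / 0.252218 = 3.9648
Highest B → broadest niche (most generalist): morphospecies II (B = 6.09).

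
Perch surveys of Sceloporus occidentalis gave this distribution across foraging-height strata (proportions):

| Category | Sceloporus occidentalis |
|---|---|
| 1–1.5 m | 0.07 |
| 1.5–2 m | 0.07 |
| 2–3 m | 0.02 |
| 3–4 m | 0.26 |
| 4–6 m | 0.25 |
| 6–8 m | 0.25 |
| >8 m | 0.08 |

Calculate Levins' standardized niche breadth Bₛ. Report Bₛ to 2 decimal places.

Σpᵢ² = 0.07² + 0.07² + 0.02² + 0.26² + 0.25² + 0.25² + 0.08² = 0.0049 + 0.0049 + 0.0004 + 0.0676 + 0.0625 + 0.0625 + 0.0064 = 0.2092
B = 1 / 0.2092 = 4.7801
Bₛ = (B − 1)/(n − 1) = (4.7801 − 1)/(7 − 1) = 3.7801/6 = 0.6300

0.63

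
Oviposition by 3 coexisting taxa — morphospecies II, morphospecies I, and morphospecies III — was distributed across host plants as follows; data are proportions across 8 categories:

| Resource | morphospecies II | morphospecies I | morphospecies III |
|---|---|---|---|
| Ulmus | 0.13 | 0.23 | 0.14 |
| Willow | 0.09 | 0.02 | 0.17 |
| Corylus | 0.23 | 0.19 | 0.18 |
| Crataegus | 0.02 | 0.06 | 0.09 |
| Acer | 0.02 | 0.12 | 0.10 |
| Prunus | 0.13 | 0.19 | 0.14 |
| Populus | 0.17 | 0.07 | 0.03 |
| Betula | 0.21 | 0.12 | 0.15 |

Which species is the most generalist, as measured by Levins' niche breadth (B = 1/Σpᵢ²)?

morphospecies III

Σp_IIᵢ² = 0.13² + 0.09² + 0.23² + 0.02² + 0.02² + 0.13² + 0.17² + 0.21² = 0.0169 + 0.0081 + 0.0529 + 0.0004 + 0.0004 + 0.0169 + 0.0289 + 0.0441 = 0.1686
B_II = 1 / 0.1686 = 5.9312
Σp_Iᵢ² = 0.23² + 0.02² + 0.19² + 0.06² + 0.12² + 0.19² + 0.07² + 0.12² = 0.0529 + 0.0004 + 0.0361 + 0.0036 + 0.0144 + 0.0361 + 0.0049 + 0.0144 = 0.1628
B_I = 1 / 0.1628 = 6.1425
Σp_IIIᵢ² = 0.14² + 0.17² + 0.18² + 0.09² + 0.10² + 0.14² + 0.03² + 0.15² = 0.0196 + 0.0289 + 0.0324 + 0.0081 + 0.0100 + 0.0196 + 0.0009 + 0.0225 = 0.1420
B_III = 1 / 0.1420 = 7.0423
Highest B → broadest niche (most generalist): morphospecies III (B = 7.04).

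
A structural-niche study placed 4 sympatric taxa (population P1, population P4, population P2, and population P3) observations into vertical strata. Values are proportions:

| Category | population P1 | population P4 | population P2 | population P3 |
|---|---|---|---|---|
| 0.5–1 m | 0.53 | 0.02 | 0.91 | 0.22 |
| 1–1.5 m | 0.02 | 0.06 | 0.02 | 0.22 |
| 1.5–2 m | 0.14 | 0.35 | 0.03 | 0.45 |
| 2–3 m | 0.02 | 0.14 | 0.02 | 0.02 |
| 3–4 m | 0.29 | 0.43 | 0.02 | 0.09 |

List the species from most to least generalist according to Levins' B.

Σp_P1ᵢ² = 0.53² + 0.02² + 0.14² + 0.02² + 0.29² = 0.2809 + 0.0004 + 0.0196 + 0.0004 + 0.0841 = 0.3854
B_P1 = 1 / 0.3854 = 2.5947
Σp_P4ᵢ² = 0.02² + 0.06² + 0.35² + 0.14² + 0.43² = 0.0004 + 0.0036 + 0.1225 + 0.0196 + 0.1849 = 0.3310
B_P4 = 1 / 0.3310 = 3.0211
Σp_P2ᵢ² = 0.91² + 0.02² + 0.03² + 0.02² + 0.02² = 0.8281 + 0.0004 + 0.0009 + 0.0004 + 0.0004 = 0.8302
B_P2 = 1 / 0.8302 = 1.2045
Σp_P3ᵢ² = 0.22² + 0.22² + 0.45² + 0.02² + 0.09² = 0.0484 + 0.0484 + 0.2025 + 0.0004 + 0.0081 = 0.3078
B_P3 = 1 / 0.3078 = 3.2489
Ranking by B (broadest → narrowest): population P3 (3.25) > population P4 (3.02) > population P1 (2.59) > population P2 (1.20)

population P3 > population P4 > population P1 > population P2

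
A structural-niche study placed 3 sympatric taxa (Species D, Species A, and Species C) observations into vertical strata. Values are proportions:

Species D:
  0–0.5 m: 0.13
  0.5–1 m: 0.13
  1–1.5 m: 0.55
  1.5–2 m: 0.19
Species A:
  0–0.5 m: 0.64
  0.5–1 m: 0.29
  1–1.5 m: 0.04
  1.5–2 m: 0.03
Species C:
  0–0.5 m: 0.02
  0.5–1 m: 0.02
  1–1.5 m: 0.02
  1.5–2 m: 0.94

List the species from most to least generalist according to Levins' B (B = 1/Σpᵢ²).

Species D > Species A > Species C

Σp_Dᵢ² = 0.13² + 0.13² + 0.55² + 0.19² = 0.0169 + 0.0169 + 0.3025 + 0.0361 = 0.3724
B_D = 1 / 0.3724 = 2.6853
Σp_Aᵢ² = 0.64² + 0.29² + 0.04² + 0.03² = 0.4096 + 0.0841 + 0.0016 + 0.0009 = 0.4962
B_A = 1 / 0.4962 = 2.0153
Σp_Cᵢ² = 0.02² + 0.02² + 0.02² + 0.94² = 0.0004 + 0.0004 + 0.0004 + 0.8836 = 0.8848
B_C = 1 / 0.8848 = 1.1302
Ranking by B (broadest → narrowest): Species D (2.69) > Species A (2.02) > Species C (1.13)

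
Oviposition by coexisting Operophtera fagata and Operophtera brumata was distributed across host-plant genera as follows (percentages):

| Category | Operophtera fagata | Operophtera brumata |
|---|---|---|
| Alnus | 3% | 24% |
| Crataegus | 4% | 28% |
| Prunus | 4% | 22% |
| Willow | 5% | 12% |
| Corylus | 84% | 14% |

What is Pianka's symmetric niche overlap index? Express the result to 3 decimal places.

Convert percentages to proportions (divide by 100).
Σ p₁ᵢp₂ᵢ = 0.0072 + 0.0112 + 0.0088 + 0.0060 + 0.1176 = 0.1508
Σp_1ᵢ² = 0.03² + 0.04² + 0.04² + 0.05² + 0.84² = 0.0009 + 0.0016 + 0.0016 + 0.0025 + 0.7056 = 0.7122
Σp_2ᵢ² = 0.24² + 0.28² + 0.22² + 0.12² + 0.14² = 0.0576 + 0.0784 + 0.0484 + 0.0144 + 0.0196 = 0.2184
O = 0.1508 / √(0.7122 × 0.2184) = 0.1508 / 0.394391 = 0.38236

0.382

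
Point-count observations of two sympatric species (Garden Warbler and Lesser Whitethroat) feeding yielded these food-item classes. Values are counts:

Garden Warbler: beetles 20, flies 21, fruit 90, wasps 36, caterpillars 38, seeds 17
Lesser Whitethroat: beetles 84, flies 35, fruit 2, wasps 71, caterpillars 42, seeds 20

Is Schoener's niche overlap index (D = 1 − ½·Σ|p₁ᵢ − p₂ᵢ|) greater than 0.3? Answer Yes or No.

Yes

Proportions for Garden Warbler (n=222): 20/222=0.0901, 21/222=0.0946, 90/222=0.4054, 36/222=0.1622, 38/222=0.1712, 17/222=0.0766
Proportions for Lesser Whitethroat (n=254): 84/254=0.3307, 35/254=0.1378, 2/254=0.0079, 71/254=0.2795, 42/254=0.1654, 20/254=0.0787
Σ|p₁ᵢ − p₂ᵢ| = 0.2406 + 0.0432 + 0.3975 + 0.1173 + 0.0058 + 0.0021 = 0.8065
D = 1 − ½ × 0.8065 = 1 − 0.40325 = 0.59675
D = 0.59675 > 0.3 → Yes.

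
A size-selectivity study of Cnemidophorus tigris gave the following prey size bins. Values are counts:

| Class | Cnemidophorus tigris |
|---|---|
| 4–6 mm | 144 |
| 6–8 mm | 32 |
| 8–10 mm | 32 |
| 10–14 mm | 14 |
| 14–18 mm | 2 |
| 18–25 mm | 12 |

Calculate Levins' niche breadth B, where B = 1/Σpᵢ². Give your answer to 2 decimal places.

Proportions for Cnemidophorus tigris (n=236): 144/236=0.6102, 32/236=0.1356, 32/236=0.1356, 14/236=0.0593, 2/236=0.0085, 12/236=0.0508
Σpᵢ² = 0.6102² + 0.1356² + 0.1356² + 0.0593² + 0.0085² + 0.0508² = 0.372344 + 0.018387 + 0.018387 + 0.003516 + 0.000072 + 0.002581 = 0.415287
B = 1 / 0.415287 = 2.4080

2.41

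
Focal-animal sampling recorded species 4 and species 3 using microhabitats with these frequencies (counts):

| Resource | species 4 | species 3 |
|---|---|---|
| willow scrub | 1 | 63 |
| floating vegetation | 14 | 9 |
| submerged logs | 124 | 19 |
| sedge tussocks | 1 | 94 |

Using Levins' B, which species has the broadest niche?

Proportions for species 4 (n=140): 1/140=0.0071, 14/140=0.1000, 124/140=0.8857, 1/140=0.0071
Proportions for species 3 (n=185): 63/185=0.3405, 9/185=0.0486, 19/185=0.1027, 94/185=0.5081
Σp_4ᵢ² = 0.0071² + 0.1000² + 0.8857² + 0.0071² = 0.000050 + 0.010000 + 0.784464 + 0.000050 = 0.794564
B_4 = 1 / 0.794564 = 1.2586
Σp_3ᵢ² = 0.3405² + 0.0486² + 0.1027² + 0.5081² = 0.115940 + 0.002362 + 0.010547 + 0.258166 = 0.387015
B_3 = 1 / 0.387015 = 2.5839
Highest B → broadest niche (most generalist): species 3 (B = 2.58).

species 3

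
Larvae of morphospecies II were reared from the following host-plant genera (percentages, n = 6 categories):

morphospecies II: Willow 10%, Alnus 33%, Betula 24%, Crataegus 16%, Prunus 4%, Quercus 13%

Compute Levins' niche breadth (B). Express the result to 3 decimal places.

4.533

Convert percentages to proportions (divide by 100).
Σpᵢ² = 0.10² + 0.33² + 0.24² + 0.16² + 0.04² + 0.13² = 0.0100 + 0.1089 + 0.0576 + 0.0256 + 0.0016 + 0.0169 = 0.2206
B = 1 / 0.2206 = 4.53309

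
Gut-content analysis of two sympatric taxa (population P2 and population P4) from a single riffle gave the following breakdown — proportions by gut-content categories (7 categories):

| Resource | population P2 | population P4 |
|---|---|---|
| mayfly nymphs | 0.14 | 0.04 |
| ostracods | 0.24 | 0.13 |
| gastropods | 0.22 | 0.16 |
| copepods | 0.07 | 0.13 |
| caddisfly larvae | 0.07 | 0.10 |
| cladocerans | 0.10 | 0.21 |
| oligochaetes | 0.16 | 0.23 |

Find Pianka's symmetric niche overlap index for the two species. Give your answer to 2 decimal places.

Σ p₁ᵢp₂ᵢ = 0.0056 + 0.0312 + 0.0352 + 0.0091 + 0.0070 + 0.0210 + 0.0368 = 0.1459
Σp_1ᵢ² = 0.14² + 0.24² + 0.22² + 0.07² + 0.07² + 0.10² + 0.16² = 0.0196 + 0.0576 + 0.0484 + 0.0049 + 0.0049 + 0.0100 + 0.0256 = 0.1710
Σp_2ᵢ² = 0.04² + 0.13² + 0.16² + 0.13² + 0.10² + 0.21² + 0.23² = 0.0016 + 0.0169 + 0.0256 + 0.0169 + 0.0100 + 0.0441 + 0.0529 = 0.1680
O = 0.1459 / √(0.1710 × 0.1680) = 0.1459 / 0.16949 = 0.8608

0.86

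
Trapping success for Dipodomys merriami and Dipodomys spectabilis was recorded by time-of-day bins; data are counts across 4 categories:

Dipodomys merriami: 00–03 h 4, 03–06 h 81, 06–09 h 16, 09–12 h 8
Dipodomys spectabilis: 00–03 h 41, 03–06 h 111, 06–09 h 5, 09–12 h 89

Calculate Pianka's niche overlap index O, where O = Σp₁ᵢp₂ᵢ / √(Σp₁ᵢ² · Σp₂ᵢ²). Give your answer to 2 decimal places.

Proportions for Dipodomys merriami (n=109): 4/109=0.0367, 81/109=0.7431, 16/109=0.1468, 8/109=0.0734
Proportions for Dipodomys spectabilis (n=246): 41/246=0.1667, 111/246=0.4512, 5/246=0.0203, 89/246=0.3618
Σ p₁ᵢp₂ᵢ = 0.006118 + 0.335287 + 0.002980 + 0.026556 = 0.370941
Σp_1ᵢ² = 0.0367² + 0.7431² + 0.1468² + 0.0734² = 0.001347 + 0.552198 + 0.021550 + 0.005388 = 0.580483
Σp_2ᵢ² = 0.1667² + 0.4512² + 0.0203² + 0.3618² = 0.027789 + 0.203581 + 0.000412 + 0.130899 = 0.362681
O = 0.370941 / √(0.580483 × 0.362681) = 0.370941 / 0.4588357 = 0.8084

0.81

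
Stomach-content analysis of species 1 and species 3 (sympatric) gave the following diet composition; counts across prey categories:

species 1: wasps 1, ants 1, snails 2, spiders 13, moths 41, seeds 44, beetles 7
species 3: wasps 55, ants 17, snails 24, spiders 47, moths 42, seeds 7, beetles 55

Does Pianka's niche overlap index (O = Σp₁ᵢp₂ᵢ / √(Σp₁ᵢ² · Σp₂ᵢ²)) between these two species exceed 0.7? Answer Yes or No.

No

Proportions for species 1 (n=109): 1/109=0.0092, 1/109=0.0092, 2/109=0.0183, 13/109=0.1193, 41/109=0.3761, 44/109=0.4037, 7/109=0.0642
Proportions for species 3 (n=247): 55/247=0.2227, 17/247=0.0688, 24/247=0.0972, 47/247=0.1903, 42/247=0.1700, 7/247=0.0283, 55/247=0.2227
Σ p₁ᵢp₂ᵢ = 0.002049 + 0.000633 + 0.001779 + 0.022703 + 0.063937 + 0.011425 + 0.014297 = 0.116823
Σp_1ᵢ² = 0.0092² + 0.0092² + 0.0183² + 0.1193² + 0.3761² + 0.4037² + 0.0642² = 0.000085 + 0.000085 + 0.000335 + 0.014232 + 0.141451 + 0.162974 + 0.004122 = 0.323284
Σp_2ᵢ² = 0.2227² + 0.0688² + 0.0972² + 0.1903² + 0.1700² + 0.0283² + 0.2227² = 0.049595 + 0.004733 + 0.009448 + 0.036214 + 0.028900 + 0.000801 + 0.049595 = 0.179286
O = 0.116823 / √(0.323284 × 0.179286) = 0.116823 / 0.2407494 = 0.4852
O = 0.4852 < 0.7 → No.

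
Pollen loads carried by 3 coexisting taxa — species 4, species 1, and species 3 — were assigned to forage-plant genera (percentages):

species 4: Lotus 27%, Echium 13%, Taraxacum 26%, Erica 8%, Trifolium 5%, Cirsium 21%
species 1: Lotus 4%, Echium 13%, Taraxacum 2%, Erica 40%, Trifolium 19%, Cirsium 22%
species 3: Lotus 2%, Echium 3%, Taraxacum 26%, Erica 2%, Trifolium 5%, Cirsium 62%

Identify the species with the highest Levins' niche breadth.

Convert percentages to proportions (divide by 100).
Σp_4ᵢ² = 0.27² + 0.13² + 0.26² + 0.08² + 0.05² + 0.21² = 0.0729 + 0.0169 + 0.0676 + 0.0064 + 0.0025 + 0.0441 = 0.2104
B_4 = 1 / 0.2104 = 4.7529
Σp_1ᵢ² = 0.04² + 0.13² + 0.02² + 0.40² + 0.19² + 0.22² = 0.0016 + 0.0169 + 0.0004 + 0.1600 + 0.0361 + 0.0484 = 0.2634
B_1 = 1 / 0.2634 = 3.7965
Σp_3ᵢ² = 0.02² + 0.03² + 0.26² + 0.02² + 0.05² + 0.62² = 0.0004 + 0.0009 + 0.0676 + 0.0004 + 0.0025 + 0.3844 = 0.4562
B_3 = 1 / 0.4562 = 2.1920
Highest B → broadest niche (most generalist): species 4 (B = 4.75).

species 4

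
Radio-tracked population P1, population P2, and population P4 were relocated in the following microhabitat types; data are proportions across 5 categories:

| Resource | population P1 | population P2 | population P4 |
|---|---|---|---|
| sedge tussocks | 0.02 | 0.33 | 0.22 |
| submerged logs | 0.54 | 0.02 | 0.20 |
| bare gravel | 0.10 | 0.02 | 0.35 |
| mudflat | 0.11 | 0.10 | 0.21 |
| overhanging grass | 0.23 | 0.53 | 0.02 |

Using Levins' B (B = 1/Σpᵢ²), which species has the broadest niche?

Σp_P1ᵢ² = 0.02² + 0.54² + 0.10² + 0.11² + 0.23² = 0.0004 + 0.2916 + 0.0100 + 0.0121 + 0.0529 = 0.3670
B_P1 = 1 / 0.3670 = 2.7248
Σp_P2ᵢ² = 0.33² + 0.02² + 0.02² + 0.10² + 0.53² = 0.1089 + 0.0004 + 0.0004 + 0.0100 + 0.2809 = 0.4006
B_P2 = 1 / 0.4006 = 2.4963
Σp_P4ᵢ² = 0.22² + 0.20² + 0.35² + 0.21² + 0.02² = 0.0484 + 0.0400 + 0.1225 + 0.0441 + 0.0004 = 0.2554
B_P4 = 1 / 0.2554 = 3.9154
Highest B → broadest niche (most generalist): population P4 (B = 3.92).

population P4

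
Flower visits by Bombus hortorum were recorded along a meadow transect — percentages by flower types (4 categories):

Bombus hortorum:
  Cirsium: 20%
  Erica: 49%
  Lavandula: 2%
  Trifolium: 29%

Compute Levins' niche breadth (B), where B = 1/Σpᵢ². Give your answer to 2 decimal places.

2.74

Convert percentages to proportions (divide by 100).
Σpᵢ² = 0.20² + 0.49² + 0.02² + 0.29² = 0.0400 + 0.2401 + 0.0004 + 0.0841 = 0.3646
B = 1 / 0.3646 = 2.7427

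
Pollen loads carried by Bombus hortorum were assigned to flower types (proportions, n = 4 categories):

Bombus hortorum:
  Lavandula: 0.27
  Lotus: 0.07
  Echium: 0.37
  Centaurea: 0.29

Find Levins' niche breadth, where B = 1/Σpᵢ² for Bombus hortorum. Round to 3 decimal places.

3.347

Σpᵢ² = 0.27² + 0.07² + 0.37² + 0.29² = 0.0729 + 0.0049 + 0.1369 + 0.0841 = 0.2988
B = 1 / 0.2988 = 3.34672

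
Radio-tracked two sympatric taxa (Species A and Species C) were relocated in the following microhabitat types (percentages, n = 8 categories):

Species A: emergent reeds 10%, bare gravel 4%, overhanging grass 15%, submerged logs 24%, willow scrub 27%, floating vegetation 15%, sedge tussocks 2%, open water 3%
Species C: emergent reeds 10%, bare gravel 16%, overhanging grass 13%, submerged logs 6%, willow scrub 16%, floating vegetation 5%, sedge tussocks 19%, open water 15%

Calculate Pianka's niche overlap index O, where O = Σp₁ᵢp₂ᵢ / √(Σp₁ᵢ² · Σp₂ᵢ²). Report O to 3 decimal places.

0.666

Convert percentages to proportions (divide by 100).
Σ p₁ᵢp₂ᵢ = 0.0100 + 0.0064 + 0.0195 + 0.0144 + 0.0432 + 0.0075 + 0.0038 + 0.0045 = 0.1093
Σp_1ᵢ² = 0.10² + 0.04² + 0.15² + 0.24² + 0.27² + 0.15² + 0.02² + 0.03² = 0.0100 + 0.0016 + 0.0225 + 0.0576 + 0.0729 + 0.0225 + 0.0004 + 0.0009 = 0.1884
Σp_2ᵢ² = 0.10² + 0.16² + 0.13² + 0.06² + 0.16² + 0.05² + 0.19² + 0.15² = 0.0100 + 0.0256 + 0.0169 + 0.0036 + 0.0256 + 0.0025 + 0.0361 + 0.0225 = 0.1428
O = 0.1093 / √(0.1884 × 0.1428) = 0.1093 / 0.164023 = 0.66637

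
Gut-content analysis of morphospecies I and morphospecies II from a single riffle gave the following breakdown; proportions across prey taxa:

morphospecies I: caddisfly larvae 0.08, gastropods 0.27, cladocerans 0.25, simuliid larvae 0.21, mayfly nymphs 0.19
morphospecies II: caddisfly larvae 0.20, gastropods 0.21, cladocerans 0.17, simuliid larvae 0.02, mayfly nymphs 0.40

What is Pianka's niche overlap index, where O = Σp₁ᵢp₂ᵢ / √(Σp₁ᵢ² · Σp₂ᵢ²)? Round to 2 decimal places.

0.79

Σ p₁ᵢp₂ᵢ = 0.0160 + 0.0567 + 0.0425 + 0.0042 + 0.0760 = 0.1954
Σp_1ᵢ² = 0.08² + 0.27² + 0.25² + 0.21² + 0.19² = 0.0064 + 0.0729 + 0.0625 + 0.0441 + 0.0361 = 0.2220
Σp_2ᵢ² = 0.20² + 0.21² + 0.17² + 0.02² + 0.40² = 0.0400 + 0.0441 + 0.0289 + 0.0004 + 0.1600 = 0.2734
O = 0.1954 / √(0.2220 × 0.2734) = 0.1954 / 0.24636 = 0.7931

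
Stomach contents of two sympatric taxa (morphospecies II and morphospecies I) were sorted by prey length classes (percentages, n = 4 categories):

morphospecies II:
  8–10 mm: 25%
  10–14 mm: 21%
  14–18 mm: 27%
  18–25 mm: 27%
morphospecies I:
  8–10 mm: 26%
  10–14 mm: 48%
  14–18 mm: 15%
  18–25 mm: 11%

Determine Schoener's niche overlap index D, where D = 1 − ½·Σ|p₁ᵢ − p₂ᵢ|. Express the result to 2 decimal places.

0.72

Convert percentages to proportions (divide by 100).
Σ|p₁ᵢ − p₂ᵢ| = 0.01 + 0.27 + 0.12 + 0.16 = 0.56
D = 1 − ½ × 0.56 = 1 − 0.280 = 0.7200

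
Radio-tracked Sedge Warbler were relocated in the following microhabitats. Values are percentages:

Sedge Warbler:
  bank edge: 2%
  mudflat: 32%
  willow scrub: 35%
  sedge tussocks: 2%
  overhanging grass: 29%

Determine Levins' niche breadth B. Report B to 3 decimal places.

Convert percentages to proportions (divide by 100).
Σpᵢ² = 0.02² + 0.32² + 0.35² + 0.02² + 0.29² = 0.0004 + 0.1024 + 0.1225 + 0.0004 + 0.0841 = 0.3098
B = 1 / 0.3098 = 3.22789

3.228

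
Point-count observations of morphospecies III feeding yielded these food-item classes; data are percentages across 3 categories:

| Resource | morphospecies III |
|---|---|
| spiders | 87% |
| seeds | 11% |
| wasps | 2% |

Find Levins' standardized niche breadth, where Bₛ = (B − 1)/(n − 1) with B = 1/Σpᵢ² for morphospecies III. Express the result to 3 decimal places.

Convert percentages to proportions (divide by 100).
Σpᵢ² = 0.87² + 0.11² + 0.02² = 0.7569 + 0.0121 + 0.0004 = 0.7694
B = 1 / 0.7694 = 1.29971
Bₛ = (B − 1)/(n − 1) = (1.29971 − 1)/(3 − 1) = 0.29971/2 = 0.14986

0.150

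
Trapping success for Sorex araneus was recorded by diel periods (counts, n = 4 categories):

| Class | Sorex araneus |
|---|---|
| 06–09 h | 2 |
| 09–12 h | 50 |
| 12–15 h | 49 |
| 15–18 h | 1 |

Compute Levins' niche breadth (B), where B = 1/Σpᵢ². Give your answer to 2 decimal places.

Proportions for Sorex araneus (n=102): 2/102=0.0196, 50/102=0.4902, 49/102=0.4804, 1/102=0.0098
Σpᵢ² = 0.0196² + 0.4902² + 0.4804² + 0.0098² = 0.000384 + 0.240296 + 0.230784 + 0.000096 = 0.471560
B = 1 / 0.471560 = 2.1206

2.12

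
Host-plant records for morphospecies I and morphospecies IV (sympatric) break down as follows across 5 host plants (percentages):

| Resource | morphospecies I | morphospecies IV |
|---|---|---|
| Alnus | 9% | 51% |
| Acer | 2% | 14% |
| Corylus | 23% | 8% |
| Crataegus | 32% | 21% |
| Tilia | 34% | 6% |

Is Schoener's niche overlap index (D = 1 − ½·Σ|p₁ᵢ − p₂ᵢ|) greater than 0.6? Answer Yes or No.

Convert percentages to proportions (divide by 100).
Σ|p₁ᵢ − p₂ᵢ| = 0.42 + 0.12 + 0.15 + 0.11 + 0.28 = 1.08
D = 1 − ½ × 1.08 = 1 − 0.540 = 0.4600
D = 0.4600 < 0.6 → No.

No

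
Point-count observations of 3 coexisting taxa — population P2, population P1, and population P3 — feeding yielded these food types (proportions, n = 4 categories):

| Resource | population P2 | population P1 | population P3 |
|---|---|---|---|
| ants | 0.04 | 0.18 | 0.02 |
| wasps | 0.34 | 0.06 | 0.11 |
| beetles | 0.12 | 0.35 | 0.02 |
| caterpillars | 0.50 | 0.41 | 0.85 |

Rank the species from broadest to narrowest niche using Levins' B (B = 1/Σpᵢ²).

Σp_P2ᵢ² = 0.04² + 0.34² + 0.12² + 0.50² = 0.0016 + 0.1156 + 0.0144 + 0.2500 = 0.3816
B_P2 = 1 / 0.3816 = 2.6205
Σp_P1ᵢ² = 0.18² + 0.06² + 0.35² + 0.41² = 0.0324 + 0.0036 + 0.1225 + 0.1681 = 0.3266
B_P1 = 1 / 0.3266 = 3.0618
Σp_P3ᵢ² = 0.02² + 0.11² + 0.02² + 0.85² = 0.0004 + 0.0121 + 0.0004 + 0.7225 = 0.7354
B_P3 = 1 / 0.7354 = 1.3598
Ranking by B (broadest → narrowest): population P1 (3.06) > population P2 (2.62) > population P3 (1.36)

population P1 > population P2 > population P3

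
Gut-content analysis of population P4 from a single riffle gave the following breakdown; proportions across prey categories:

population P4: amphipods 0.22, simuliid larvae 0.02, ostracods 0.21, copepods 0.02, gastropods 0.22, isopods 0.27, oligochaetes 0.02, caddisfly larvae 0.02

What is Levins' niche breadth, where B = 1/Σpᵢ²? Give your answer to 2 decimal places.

Σpᵢ² = 0.22² + 0.02² + 0.21² + 0.02² + 0.22² + 0.27² + 0.02² + 0.02² = 0.0484 + 0.0004 + 0.0441 + 0.0004 + 0.0484 + 0.0729 + 0.0004 + 0.0004 = 0.2154
B = 1 / 0.2154 = 4.6425

4.64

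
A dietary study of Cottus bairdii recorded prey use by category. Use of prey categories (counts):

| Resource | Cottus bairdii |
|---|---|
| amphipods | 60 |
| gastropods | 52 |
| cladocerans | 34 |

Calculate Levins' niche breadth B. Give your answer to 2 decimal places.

2.86

Proportions for Cottus bairdii (n=146): 60/146=0.4110, 52/146=0.3562, 34/146=0.2329
Σpᵢ² = 0.4110² + 0.3562² + 0.2329² = 0.168921 + 0.126878 + 0.054242 = 0.350041
B = 1 / 0.350041 = 2.8568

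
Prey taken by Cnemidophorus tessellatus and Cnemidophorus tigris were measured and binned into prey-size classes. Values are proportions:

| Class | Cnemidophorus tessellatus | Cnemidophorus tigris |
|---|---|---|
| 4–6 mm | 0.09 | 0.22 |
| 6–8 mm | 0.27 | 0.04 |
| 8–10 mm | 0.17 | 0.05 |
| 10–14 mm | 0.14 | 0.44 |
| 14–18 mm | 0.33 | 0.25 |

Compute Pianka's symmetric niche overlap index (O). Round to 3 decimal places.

0.675

Σ p₁ᵢp₂ᵢ = 0.0198 + 0.0108 + 0.0085 + 0.0616 + 0.0825 = 0.1832
Σp_1ᵢ² = 0.09² + 0.27² + 0.17² + 0.14² + 0.33² = 0.0081 + 0.0729 + 0.0289 + 0.0196 + 0.1089 = 0.2384
Σp_2ᵢ² = 0.22² + 0.04² + 0.05² + 0.44² + 0.25² = 0.0484 + 0.0016 + 0.0025 + 0.1936 + 0.0625 = 0.3086
O = 0.1832 / √(0.2384 × 0.3086) = 0.1832 / 0.271238 = 0.67542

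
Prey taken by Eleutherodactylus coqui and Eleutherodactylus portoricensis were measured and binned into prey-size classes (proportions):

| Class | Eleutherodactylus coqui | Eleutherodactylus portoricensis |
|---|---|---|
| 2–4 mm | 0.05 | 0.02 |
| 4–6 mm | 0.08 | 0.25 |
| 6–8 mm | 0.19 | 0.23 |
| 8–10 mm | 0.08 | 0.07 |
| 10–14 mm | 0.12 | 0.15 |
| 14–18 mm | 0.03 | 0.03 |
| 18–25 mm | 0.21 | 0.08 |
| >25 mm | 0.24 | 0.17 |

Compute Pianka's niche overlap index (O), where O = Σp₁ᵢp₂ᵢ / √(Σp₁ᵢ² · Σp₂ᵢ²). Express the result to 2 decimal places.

0.84

Σ p₁ᵢp₂ᵢ = 0.0010 + 0.0200 + 0.0437 + 0.0056 + 0.0180 + 0.0009 + 0.0168 + 0.0408 = 0.1468
Σp_1ᵢ² = 0.05² + 0.08² + 0.19² + 0.08² + 0.12² + 0.03² + 0.21² + 0.24² = 0.0025 + 0.0064 + 0.0361 + 0.0064 + 0.0144 + 0.0009 + 0.0441 + 0.0576 = 0.1684
Σp_2ᵢ² = 0.02² + 0.25² + 0.23² + 0.07² + 0.15² + 0.03² + 0.08² + 0.17² = 0.0004 + 0.0625 + 0.0529 + 0.0049 + 0.0225 + 0.0009 + 0.0064 + 0.0289 = 0.1794
O = 0.1468 / √(0.1684 × 0.1794) = 0.1468 / 0.17381 = 0.8446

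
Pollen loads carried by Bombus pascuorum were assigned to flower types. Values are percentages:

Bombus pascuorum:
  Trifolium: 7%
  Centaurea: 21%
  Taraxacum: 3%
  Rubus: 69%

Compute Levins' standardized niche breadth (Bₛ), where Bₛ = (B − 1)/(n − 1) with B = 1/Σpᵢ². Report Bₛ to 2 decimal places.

0.30

Convert percentages to proportions (divide by 100).
Σpᵢ² = 0.07² + 0.21² + 0.03² + 0.69² = 0.0049 + 0.0441 + 0.0009 + 0.4761 = 0.5260
B = 1 / 0.5260 = 1.9011
Bₛ = (B − 1)/(n − 1) = (1.9011 − 1)/(4 − 1) = 0.9011/3 = 0.3004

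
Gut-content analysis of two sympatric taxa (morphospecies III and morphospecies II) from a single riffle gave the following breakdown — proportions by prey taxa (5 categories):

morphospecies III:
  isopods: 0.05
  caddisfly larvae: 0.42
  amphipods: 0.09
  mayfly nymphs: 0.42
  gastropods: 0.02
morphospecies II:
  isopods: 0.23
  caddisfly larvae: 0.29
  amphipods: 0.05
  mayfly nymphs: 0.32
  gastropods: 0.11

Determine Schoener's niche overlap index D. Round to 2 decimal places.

0.73

Σ|p₁ᵢ − p₂ᵢ| = 0.18 + 0.13 + 0.04 + 0.10 + 0.09 = 0.54
D = 1 − ½ × 0.54 = 1 − 0.270 = 0.7300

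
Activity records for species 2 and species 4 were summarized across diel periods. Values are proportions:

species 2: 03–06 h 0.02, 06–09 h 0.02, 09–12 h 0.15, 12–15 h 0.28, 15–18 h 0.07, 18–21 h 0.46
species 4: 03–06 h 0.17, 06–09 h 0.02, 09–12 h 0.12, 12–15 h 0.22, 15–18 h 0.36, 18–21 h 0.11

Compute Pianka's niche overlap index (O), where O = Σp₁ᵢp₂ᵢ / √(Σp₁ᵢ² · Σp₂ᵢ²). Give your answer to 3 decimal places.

Σ p₁ᵢp₂ᵢ = 0.0034 + 0.0004 + 0.0180 + 0.0616 + 0.0252 + 0.0506 = 0.1592
Σp_1ᵢ² = 0.02² + 0.02² + 0.15² + 0.28² + 0.07² + 0.46² = 0.0004 + 0.0004 + 0.0225 + 0.0784 + 0.0049 + 0.2116 = 0.3182
Σp_2ᵢ² = 0.17² + 0.02² + 0.12² + 0.22² + 0.36² + 0.11² = 0.0289 + 0.0004 + 0.0144 + 0.0484 + 0.1296 + 0.0121 = 0.2338
O = 0.1592 / √(0.3182 × 0.2338) = 0.1592 / 0.272755 = 0.58367

0.584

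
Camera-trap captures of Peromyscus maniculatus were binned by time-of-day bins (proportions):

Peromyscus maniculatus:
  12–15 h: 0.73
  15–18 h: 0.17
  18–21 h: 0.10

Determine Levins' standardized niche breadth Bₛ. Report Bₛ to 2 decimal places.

Σpᵢ² = 0.73² + 0.17² + 0.10² = 0.5329 + 0.0289 + 0.0100 = 0.5718
B = 1 / 0.5718 = 1.7489
Bₛ = (B − 1)/(n − 1) = (1.7489 − 1)/(3 − 1) = 0.7489/2 = 0.3745

0.37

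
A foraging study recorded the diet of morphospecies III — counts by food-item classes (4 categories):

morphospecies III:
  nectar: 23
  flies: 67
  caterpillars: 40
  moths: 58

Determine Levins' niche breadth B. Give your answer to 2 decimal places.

Proportions for morphospecies III (n=188): 23/188=0.1223, 67/188=0.3564, 40/188=0.2128, 58/188=0.3085
Σpᵢ² = 0.1223² + 0.3564² + 0.2128² + 0.3085² = 0.014957 + 0.127021 + 0.045284 + 0.095172 = 0.282434
B = 1 / 0.282434 = 3.5407

3.54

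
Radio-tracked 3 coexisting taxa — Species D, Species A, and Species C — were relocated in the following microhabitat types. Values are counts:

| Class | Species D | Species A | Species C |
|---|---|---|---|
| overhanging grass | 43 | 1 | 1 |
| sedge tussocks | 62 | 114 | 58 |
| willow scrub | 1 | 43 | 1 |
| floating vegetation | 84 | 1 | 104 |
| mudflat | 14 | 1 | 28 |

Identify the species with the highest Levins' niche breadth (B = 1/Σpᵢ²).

Proportions for Species D (n=204): 43/204=0.2108, 62/204=0.3039, 1/204=0.0049, 84/204=0.4118, 14/204=0.0686
Proportions for Species A (n=160): 1/160=0.0063, 114/160=0.7125, 43/160=0.2688, 1/160=0.0063, 1/160=0.0063
Proportions for Species C (n=192): 1/192=0.0052, 58/192=0.3021, 1/192=0.0052, 104/192=0.5417, 28/192=0.1458
Σp_Dᵢ² = 0.2108² + 0.3039² + 0.0049² + 0.4118² + 0.0686² = 0.044437 + 0.092355 + 0.000024 + 0.169579 + 0.004706 = 0.311101
B_D = 1 / 0.311101 = 3.2144
Σp_Aᵢ² = 0.0063² + 0.7125² + 0.2688² + 0.0063² + 0.0063² = 0.000040 + 0.507656 + 0.072253 + 0.000040 + 0.000040 = 0.580029
B_A = 1 / 0.580029 = 1.7241
Σp_Cᵢ² = 0.0052² + 0.3021² + 0.0052² + 0.5417² + 0.1458² = 0.000027 + 0.091264 + 0.000027 + 0.293439 + 0.021258 = 0.406015
B_C = 1 / 0.406015 = 2.4630
Highest B → broadest niche (most generalist): Species D (B = 3.21).

Species D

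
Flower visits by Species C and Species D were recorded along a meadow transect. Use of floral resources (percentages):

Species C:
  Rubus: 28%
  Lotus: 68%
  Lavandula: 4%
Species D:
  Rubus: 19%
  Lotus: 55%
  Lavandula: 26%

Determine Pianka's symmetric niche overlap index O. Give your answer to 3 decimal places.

Convert percentages to proportions (divide by 100).
Σ p₁ᵢp₂ᵢ = 0.0532 + 0.3740 + 0.0104 = 0.4376
Σp_1ᵢ² = 0.28² + 0.68² + 0.04² = 0.0784 + 0.4624 + 0.0016 = 0.5424
Σp_2ᵢ² = 0.19² + 0.55² + 0.26² = 0.0361 + 0.3025 + 0.0676 = 0.4062
O = 0.4376 / √(0.5424 × 0.4062) = 0.4376 / 0.469386 = 0.93228

0.932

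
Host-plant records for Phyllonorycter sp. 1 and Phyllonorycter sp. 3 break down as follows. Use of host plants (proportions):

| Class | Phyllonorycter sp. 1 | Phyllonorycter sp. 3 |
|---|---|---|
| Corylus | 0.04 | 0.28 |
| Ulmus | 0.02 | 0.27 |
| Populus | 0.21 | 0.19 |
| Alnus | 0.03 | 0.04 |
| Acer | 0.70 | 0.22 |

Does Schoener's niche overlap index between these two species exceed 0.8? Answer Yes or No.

No

Σ|p₁ᵢ − p₂ᵢ| = 0.24 + 0.25 + 0.02 + 0.01 + 0.48 = 1.00
D = 1 − ½ × 1.00 = 1 − 0.500 = 0.5000
D = 0.5000 < 0.8 → No.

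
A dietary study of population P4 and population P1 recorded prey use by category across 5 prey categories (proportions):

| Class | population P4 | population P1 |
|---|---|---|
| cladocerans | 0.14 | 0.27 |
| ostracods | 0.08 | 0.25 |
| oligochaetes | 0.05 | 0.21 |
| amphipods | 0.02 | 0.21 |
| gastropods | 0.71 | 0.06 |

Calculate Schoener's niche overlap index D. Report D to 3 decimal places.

0.350

Σ|p₁ᵢ − p₂ᵢ| = 0.13 + 0.17 + 0.16 + 0.19 + 0.65 = 1.30
D = 1 − ½ × 1.30 = 1 − 0.650 = 0.35000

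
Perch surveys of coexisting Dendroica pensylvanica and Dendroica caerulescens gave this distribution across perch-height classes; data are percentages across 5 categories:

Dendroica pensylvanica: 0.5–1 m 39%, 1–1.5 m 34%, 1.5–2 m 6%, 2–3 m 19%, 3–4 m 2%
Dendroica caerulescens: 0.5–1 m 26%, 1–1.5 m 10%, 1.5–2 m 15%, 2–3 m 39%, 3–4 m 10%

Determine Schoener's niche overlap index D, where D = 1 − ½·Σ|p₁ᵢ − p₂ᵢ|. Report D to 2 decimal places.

Convert percentages to proportions (divide by 100).
Σ|p₁ᵢ − p₂ᵢ| = 0.13 + 0.24 + 0.09 + 0.20 + 0.08 = 0.74
D = 1 − ½ × 0.74 = 1 − 0.370 = 0.6300

0.63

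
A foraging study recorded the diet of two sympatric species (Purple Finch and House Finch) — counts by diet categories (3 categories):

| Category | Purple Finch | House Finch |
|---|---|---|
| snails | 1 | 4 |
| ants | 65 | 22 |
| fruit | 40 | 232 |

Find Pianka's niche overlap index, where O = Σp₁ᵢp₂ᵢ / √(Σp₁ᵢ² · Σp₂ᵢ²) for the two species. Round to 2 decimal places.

0.60

Proportions for Purple Finch (n=106): 1/106=0.0094, 65/106=0.6132, 40/106=0.3774
Proportions for House Finch (n=258): 4/258=0.0155, 22/258=0.0853, 232/258=0.8992
Σ p₁ᵢp₂ᵢ = 0.000146 + 0.052306 + 0.339358 = 0.391810
Σp_1ᵢ² = 0.0094² + 0.6132² + 0.3774² = 0.000088 + 0.376014 + 0.142431 = 0.518533
Σp_2ᵢ² = 0.0155² + 0.0853² + 0.8992² = 0.000240 + 0.007276 + 0.808561 = 0.816077
O = 0.391810 / √(0.518533 × 0.816077) = 0.391810 / 0.6505097 = 0.6023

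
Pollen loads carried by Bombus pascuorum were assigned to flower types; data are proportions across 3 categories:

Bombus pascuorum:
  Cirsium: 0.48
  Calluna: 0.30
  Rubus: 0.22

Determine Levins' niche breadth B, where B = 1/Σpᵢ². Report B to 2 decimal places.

Σpᵢ² = 0.48² + 0.30² + 0.22² = 0.2304 + 0.0900 + 0.0484 = 0.3688
B = 1 / 0.3688 = 2.7115

2.71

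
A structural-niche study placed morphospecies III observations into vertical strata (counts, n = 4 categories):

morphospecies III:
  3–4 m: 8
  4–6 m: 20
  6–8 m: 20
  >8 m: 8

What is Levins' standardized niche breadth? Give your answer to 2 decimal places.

Proportions for morphospecies III (n=56): 8/56=0.1429, 20/56=0.3571, 20/56=0.3571, 8/56=0.1429
Σpᵢ² = 0.1429² + 0.3571² + 0.3571² + 0.1429² = 0.020420 + 0.127520 + 0.127520 + 0.020420 = 0.295880
B = 1 / 0.295880 = 3.3797
Bₛ = (B − 1)/(n − 1) = (3.3797 − 1)/(4 − 1) = 2.3797/3 = 0.7932

0.79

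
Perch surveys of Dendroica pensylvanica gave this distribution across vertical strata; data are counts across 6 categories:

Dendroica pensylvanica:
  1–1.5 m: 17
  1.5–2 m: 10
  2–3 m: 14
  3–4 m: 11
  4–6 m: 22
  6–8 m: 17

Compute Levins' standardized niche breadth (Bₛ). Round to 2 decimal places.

0.92

Proportions for Dendroica pensylvanica (n=91): 17/91=0.1868, 10/91=0.1099, 14/91=0.1538, 11/91=0.1209, 22/91=0.2418, 17/91=0.1868
Σpᵢ² = 0.1868² + 0.1099² + 0.1538² + 0.1209² + 0.2418² + 0.1868² = 0.034894 + 0.012078 + 0.023654 + 0.014617 + 0.058467 + 0.034894 = 0.178604
B = 1 / 0.178604 = 5.5990
Bₛ = (B − 1)/(n − 1) = (5.5990 − 1)/(6 − 1) = 4.5990/5 = 0.9198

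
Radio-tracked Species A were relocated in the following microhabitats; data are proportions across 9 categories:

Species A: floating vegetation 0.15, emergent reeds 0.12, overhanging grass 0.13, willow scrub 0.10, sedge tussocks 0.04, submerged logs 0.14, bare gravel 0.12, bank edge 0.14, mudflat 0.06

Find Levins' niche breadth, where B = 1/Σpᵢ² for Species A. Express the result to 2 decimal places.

8.16

Σpᵢ² = 0.15² + 0.12² + 0.13² + 0.10² + 0.04² + 0.14² + 0.12² + 0.14² + 0.06² = 0.0225 + 0.0144 + 0.0169 + 0.0100 + 0.0016 + 0.0196 + 0.0144 + 0.0196 + 0.0036 = 0.1226
B = 1 / 0.1226 = 8.1566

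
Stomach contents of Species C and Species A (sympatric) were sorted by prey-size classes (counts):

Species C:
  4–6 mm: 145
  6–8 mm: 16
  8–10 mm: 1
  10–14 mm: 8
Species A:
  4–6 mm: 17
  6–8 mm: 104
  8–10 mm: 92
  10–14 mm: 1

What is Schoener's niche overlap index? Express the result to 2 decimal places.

0.18

Proportions for Species C (n=170): 145/170=0.8529, 16/170=0.0941, 1/170=0.0059, 8/170=0.0471
Proportions for Species A (n=214): 17/214=0.0794, 104/214=0.4860, 92/214=0.4299, 1/214=0.0047
Σ|p₁ᵢ − p₂ᵢ| = 0.7735 + 0.3919 + 0.4240 + 0.0424 = 1.6318
D = 1 − ½ × 1.6318 = 1 − 0.81590 = 0.18410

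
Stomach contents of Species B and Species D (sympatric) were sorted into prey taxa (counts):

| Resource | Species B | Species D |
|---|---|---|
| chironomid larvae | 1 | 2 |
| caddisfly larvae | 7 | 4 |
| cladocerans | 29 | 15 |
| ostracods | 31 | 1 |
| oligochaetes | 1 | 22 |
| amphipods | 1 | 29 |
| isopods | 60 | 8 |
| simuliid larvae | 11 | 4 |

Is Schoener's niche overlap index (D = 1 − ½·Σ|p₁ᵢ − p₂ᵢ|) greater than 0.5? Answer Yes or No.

Proportions for Species B (n=141): 1/141=0.0071, 7/141=0.0496, 29/141=0.2057, 31/141=0.2199, 1/141=0.0071, 1/141=0.0071, 60/141=0.4255, 11/141=0.0780
Proportions for Species D (n=85): 2/85=0.0235, 4/85=0.0471, 15/85=0.1765, 1/85=0.0118, 22/85=0.2588, 29/85=0.3412, 8/85=0.0941, 4/85=0.0471
Σ|p₁ᵢ − p₂ᵢ| = 0.0164 + 0.0025 + 0.0292 + 0.2081 + 0.2517 + 0.3341 + 0.3314 + 0.0309 = 1.2043
D = 1 − ½ × 1.2043 = 1 − 0.60215 = 0.39785
D = 0.39785 < 0.5 → No.

No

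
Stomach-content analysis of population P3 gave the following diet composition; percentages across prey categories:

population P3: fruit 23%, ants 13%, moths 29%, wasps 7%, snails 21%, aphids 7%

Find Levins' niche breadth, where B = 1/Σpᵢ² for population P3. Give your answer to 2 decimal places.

4.81

Convert percentages to proportions (divide by 100).
Σpᵢ² = 0.23² + 0.13² + 0.29² + 0.07² + 0.21² + 0.07² = 0.0529 + 0.0169 + 0.0841 + 0.0049 + 0.0441 + 0.0049 = 0.2078
B = 1 / 0.2078 = 4.8123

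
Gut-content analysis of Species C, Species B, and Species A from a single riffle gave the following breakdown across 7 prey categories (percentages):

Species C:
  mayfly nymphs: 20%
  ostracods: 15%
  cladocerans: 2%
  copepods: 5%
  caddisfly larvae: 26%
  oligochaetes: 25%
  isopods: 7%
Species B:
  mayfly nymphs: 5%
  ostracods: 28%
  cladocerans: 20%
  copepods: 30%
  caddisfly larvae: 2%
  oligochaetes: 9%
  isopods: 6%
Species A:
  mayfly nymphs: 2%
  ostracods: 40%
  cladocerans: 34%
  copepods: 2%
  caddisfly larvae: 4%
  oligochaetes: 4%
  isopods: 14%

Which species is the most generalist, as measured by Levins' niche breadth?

Convert percentages to proportions (divide by 100).
Σp_Cᵢ² = 0.20² + 0.15² + 0.02² + 0.05² + 0.26² + 0.25² + 0.07² = 0.0400 + 0.0225 + 0.0004 + 0.0025 + 0.0676 + 0.0625 + 0.0049 = 0.2004
B_C = 1 / 0.2004 = 4.9900
Σp_Bᵢ² = 0.05² + 0.28² + 0.20² + 0.30² + 0.02² + 0.09² + 0.06² = 0.0025 + 0.0784 + 0.0400 + 0.0900 + 0.0004 + 0.0081 + 0.0036 = 0.2230
B_B = 1 / 0.2230 = 4.4843
Σp_Aᵢ² = 0.02² + 0.40² + 0.34² + 0.02² + 0.04² + 0.04² + 0.14² = 0.0004 + 0.1600 + 0.1156 + 0.0004 + 0.0016 + 0.0016 + 0.0196 = 0.2992
B_A = 1 / 0.2992 = 3.3422
Highest B → broadest niche (most generalist): Species C (B = 4.99).

Species C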